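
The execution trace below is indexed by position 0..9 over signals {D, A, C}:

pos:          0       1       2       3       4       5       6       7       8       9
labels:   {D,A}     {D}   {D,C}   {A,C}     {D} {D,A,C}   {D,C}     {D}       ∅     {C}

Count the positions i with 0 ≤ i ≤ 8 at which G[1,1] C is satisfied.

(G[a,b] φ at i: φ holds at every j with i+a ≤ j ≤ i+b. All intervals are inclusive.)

Evaluate at each i in [0,8]:
  i=0: ✗ (fails at j=1)
  i=1: ✓ (all of [2,2])
  i=2: ✓ (all of [3,3])
  i=3: ✗ (fails at j=4)
  i=4: ✓ (all of [5,5])
  i=5: ✓ (all of [6,6])
  i=6: ✗ (fails at j=7)
  i=7: ✗ (fails at j=8)
  i=8: ✓ (all of [9,9])
Positions where it holds: {1, 2, 4, 5, 8} → 5.

5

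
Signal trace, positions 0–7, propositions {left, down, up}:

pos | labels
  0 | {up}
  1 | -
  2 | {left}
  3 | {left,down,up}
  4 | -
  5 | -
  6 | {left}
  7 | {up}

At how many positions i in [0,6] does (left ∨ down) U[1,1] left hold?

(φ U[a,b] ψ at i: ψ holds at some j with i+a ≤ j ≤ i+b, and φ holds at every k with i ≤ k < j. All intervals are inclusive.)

Evaluate at each i in [0,6]:
  i=0: ✗ (no rhs in [1,1])
  i=1: ✗ (lhs fails at k=1 before rhs at j=2)
  i=2: ✓ (rhs at j=3; lhs holds on [2,2])
  i=3: ✗ (no rhs in [4,4])
  i=4: ✗ (no rhs in [5,5])
  i=5: ✗ (lhs fails at k=5 before rhs at j=6)
  i=6: ✗ (no rhs in [7,7])
Positions where it holds: {2} → 1.

1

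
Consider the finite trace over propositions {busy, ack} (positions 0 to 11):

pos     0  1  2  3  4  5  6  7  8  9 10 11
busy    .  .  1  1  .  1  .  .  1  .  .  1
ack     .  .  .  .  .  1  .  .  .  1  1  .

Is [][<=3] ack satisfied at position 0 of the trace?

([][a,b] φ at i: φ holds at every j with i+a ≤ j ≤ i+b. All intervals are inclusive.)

No

Check ack at every j in [0,3]:
  j=0: false
  j=1: false
  j=2: false
  j=3: false
Fails at j=0 → formula fails.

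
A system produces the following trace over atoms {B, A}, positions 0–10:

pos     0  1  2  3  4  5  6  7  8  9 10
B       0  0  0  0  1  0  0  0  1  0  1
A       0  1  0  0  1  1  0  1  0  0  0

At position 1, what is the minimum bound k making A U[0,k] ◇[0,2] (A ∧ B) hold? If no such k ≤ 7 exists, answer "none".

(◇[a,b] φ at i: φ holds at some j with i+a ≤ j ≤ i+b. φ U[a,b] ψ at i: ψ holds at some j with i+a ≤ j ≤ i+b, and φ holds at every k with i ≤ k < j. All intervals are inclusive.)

Need earliest j ≥ 1 with ◇[0,2] (A ∧ B), and A at every k in [1,j-1].
  j=1: rhs fails.
  j=2: rhs holds; lhs holds on [1,1]. k = 1.

1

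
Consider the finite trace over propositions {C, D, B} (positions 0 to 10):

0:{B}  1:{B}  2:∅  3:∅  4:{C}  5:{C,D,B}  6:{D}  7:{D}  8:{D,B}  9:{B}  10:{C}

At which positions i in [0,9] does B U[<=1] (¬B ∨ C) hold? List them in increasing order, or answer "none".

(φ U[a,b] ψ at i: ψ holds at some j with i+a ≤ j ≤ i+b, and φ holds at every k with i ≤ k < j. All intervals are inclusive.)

Evaluate at each i in [0,9]:
  i=0: ✗ (no rhs in [0,1])
  i=1: ✓ (rhs at j=2; lhs holds on [1,1])
  i=2: ✓ (rhs at j=2)
  i=3: ✓ (rhs at j=3)
  i=4: ✓ (rhs at j=4)
  i=5: ✓ (rhs at j=5)
  i=6: ✓ (rhs at j=6)
  i=7: ✓ (rhs at j=7)
  i=8: ✗ (no rhs in [8,9])
  i=9: ✓ (rhs at j=10; lhs holds on [9,9])

1, 2, 3, 4, 5, 6, 7, 9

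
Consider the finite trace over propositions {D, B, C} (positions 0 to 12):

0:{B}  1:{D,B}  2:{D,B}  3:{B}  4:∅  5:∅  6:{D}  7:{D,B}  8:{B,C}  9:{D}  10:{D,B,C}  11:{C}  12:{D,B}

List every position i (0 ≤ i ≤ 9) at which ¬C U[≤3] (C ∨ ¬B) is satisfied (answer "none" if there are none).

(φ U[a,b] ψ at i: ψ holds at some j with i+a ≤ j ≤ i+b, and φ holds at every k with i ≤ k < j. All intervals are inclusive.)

1, 2, 3, 4, 5, 6, 7, 8, 9

Evaluate at each i in [0,9]:
  i=0: ✗ (no rhs in [0,3])
  i=1: ✓ (rhs at j=4; lhs holds on [1,3])
  i=2: ✓ (rhs at j=4; lhs holds on [2,3])
  i=3: ✓ (rhs at j=4; lhs holds on [3,3])
  i=4: ✓ (rhs at j=4)
  i=5: ✓ (rhs at j=5)
  i=6: ✓ (rhs at j=6)
  i=7: ✓ (rhs at j=8; lhs holds on [7,7])
  i=8: ✓ (rhs at j=8)
  i=9: ✓ (rhs at j=9)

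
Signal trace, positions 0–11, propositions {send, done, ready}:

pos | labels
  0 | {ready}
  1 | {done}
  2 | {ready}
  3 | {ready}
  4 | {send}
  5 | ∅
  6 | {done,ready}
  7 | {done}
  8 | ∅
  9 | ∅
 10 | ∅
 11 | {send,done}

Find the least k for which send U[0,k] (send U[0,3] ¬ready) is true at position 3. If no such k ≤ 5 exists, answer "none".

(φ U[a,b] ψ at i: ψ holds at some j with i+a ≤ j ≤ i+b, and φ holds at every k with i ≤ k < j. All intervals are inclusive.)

Need earliest j ≥ 3 with (send U[0,3] ¬ready), and send at every k in [3,j-1].
  j=3: rhs fails.
  j=4: rhs holds but lhs fails at k=3.
  j=5: rhs holds but lhs fails at k=3.
  j=6: rhs fails.
  j=7: rhs holds but lhs fails at k=3.
  j=8: rhs holds but lhs fails at k=3.
No witness within the range → none.

none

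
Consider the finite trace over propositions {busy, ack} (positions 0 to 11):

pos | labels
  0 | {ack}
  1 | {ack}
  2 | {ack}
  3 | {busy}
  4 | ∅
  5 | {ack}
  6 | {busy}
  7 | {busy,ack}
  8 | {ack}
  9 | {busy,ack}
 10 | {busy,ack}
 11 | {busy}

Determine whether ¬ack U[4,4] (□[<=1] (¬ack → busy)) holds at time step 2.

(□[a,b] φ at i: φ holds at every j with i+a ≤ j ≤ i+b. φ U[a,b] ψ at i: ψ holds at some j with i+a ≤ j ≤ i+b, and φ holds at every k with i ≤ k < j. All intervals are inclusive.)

Need some j in [6,6] with □[<=1] (¬ack → busy), and ¬ack at every k in [2,j-1].
  j=6: □[<=1] (¬ack → busy) holds, but ¬ack fails at k=2 → not this j.
No j in the window works → until fails.

Does not hold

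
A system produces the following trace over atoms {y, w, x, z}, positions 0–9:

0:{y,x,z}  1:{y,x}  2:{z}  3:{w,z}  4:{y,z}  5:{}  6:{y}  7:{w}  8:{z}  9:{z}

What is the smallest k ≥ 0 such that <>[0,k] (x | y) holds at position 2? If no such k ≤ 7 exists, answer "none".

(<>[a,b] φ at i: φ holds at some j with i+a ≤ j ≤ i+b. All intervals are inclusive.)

Scan j = 2,3,… for (x | y):
  j=2: fails
  j=3: fails
  j=4: holds
First hit at j=4, so smallest k = 4-2 = 2.

2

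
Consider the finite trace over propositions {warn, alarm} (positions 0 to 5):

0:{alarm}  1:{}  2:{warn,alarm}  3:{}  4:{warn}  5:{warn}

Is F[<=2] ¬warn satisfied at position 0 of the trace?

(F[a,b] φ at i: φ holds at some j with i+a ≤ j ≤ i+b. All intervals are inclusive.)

Holds

Check ¬warn at each j in [0,2]:
  j=0: true
  j=1: true
  j=2: false
Found at j=0 → formula holds.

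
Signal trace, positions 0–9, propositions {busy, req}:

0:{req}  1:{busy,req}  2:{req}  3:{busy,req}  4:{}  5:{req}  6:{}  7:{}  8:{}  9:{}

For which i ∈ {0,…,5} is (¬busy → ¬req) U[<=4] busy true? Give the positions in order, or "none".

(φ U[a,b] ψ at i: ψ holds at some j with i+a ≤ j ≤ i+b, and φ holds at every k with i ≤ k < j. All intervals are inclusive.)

1, 3

Evaluate at each i in [0,5]:
  i=0: ✗ (lhs fails at k=0 before rhs at j=1)
  i=1: ✓ (rhs at j=1)
  i=2: ✗ (lhs fails at k=2 before rhs at j=3)
  i=3: ✓ (rhs at j=3)
  i=4: ✗ (no rhs in [4,8])
  i=5: ✗ (no rhs in [5,9])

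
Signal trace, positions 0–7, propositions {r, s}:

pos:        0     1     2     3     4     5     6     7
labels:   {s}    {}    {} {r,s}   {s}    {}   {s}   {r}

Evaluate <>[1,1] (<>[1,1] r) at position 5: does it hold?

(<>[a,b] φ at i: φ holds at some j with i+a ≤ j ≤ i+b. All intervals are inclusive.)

Check <>[1,1] r at each j in [6,6]:
  j=6: holds (witness at 7)
Found at j=6 → formula holds.

True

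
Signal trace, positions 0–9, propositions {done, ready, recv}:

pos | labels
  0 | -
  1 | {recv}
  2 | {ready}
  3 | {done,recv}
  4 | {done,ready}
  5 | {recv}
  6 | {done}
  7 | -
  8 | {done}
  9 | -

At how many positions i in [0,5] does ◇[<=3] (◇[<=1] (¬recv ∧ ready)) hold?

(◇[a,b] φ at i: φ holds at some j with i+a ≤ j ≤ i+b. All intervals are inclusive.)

Evaluate at each i in [0,5]:
  i=0: ✓ (witness j=1)
  i=1: ✓ (witness j=1)
  i=2: ✓ (witness j=2)
  i=3: ✓ (witness j=3)
  i=4: ✓ (witness j=4)
  i=5: ✗ (none in [5,8])
Positions where it holds: {0, 1, 2, 3, 4} → 5.

5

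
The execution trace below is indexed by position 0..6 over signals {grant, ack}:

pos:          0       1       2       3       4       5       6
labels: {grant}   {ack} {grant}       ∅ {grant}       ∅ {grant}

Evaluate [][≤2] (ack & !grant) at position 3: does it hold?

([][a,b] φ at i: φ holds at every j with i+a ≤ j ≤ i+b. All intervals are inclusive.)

No

Check (ack & !grant) at every j in [3,5]:
  j=3: false
  j=4: false
  j=5: false
Fails at j=3 → formula fails.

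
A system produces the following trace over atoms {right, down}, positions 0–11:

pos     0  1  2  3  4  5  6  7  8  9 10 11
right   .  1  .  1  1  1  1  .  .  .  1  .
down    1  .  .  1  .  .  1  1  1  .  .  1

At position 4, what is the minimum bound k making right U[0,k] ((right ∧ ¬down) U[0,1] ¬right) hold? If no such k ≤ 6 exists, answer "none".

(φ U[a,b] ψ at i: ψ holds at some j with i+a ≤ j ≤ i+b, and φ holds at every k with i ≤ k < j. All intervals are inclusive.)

Need earliest j ≥ 4 with ((right ∧ ¬down) U[0,1] ¬right), and right at every k in [4,j-1].
  j=4: rhs fails.
  j=5: rhs fails.
  j=6: rhs fails.
  j=7: rhs holds; lhs holds on [4,6]. k = 3.

3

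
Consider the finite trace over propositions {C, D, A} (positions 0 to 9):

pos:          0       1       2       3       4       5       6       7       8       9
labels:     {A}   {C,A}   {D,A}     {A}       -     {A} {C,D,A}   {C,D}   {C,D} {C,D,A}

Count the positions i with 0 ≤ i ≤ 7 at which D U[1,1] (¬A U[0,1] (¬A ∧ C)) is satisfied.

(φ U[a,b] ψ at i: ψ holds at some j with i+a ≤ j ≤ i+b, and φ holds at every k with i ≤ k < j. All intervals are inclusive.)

2

Evaluate at each i in [0,7]:
  i=0: ✗ (no rhs in [1,1])
  i=1: ✗ (no rhs in [2,2])
  i=2: ✗ (no rhs in [3,3])
  i=3: ✗ (no rhs in [4,4])
  i=4: ✗ (no rhs in [5,5])
  i=5: ✗ (no rhs in [6,6])
  i=6: ✓ (rhs at j=7; lhs holds on [6,6])
  i=7: ✓ (rhs at j=8; lhs holds on [7,7])
Positions where it holds: {6, 7} → 2.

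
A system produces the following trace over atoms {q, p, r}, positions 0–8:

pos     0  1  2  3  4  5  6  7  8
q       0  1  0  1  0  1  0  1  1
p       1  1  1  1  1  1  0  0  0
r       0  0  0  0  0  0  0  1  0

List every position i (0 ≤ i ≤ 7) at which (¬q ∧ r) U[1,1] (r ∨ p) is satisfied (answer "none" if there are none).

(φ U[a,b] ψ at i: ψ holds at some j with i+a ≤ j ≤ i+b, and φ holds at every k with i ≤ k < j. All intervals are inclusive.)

Evaluate at each i in [0,7]:
  i=0: ✗ (lhs fails at k=0 before rhs at j=1)
  i=1: ✗ (lhs fails at k=1 before rhs at j=2)
  i=2: ✗ (lhs fails at k=2 before rhs at j=3)
  i=3: ✗ (lhs fails at k=3 before rhs at j=4)
  i=4: ✗ (lhs fails at k=4 before rhs at j=5)
  i=5: ✗ (no rhs in [6,6])
  i=6: ✗ (lhs fails at k=6 before rhs at j=7)
  i=7: ✗ (no rhs in [8,8])

none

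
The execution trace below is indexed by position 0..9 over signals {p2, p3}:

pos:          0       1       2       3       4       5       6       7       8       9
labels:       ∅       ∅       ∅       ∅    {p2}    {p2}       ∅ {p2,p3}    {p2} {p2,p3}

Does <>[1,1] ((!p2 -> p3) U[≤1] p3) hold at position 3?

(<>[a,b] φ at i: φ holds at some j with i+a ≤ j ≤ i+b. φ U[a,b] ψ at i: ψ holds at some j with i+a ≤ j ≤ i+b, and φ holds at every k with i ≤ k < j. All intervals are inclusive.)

False

Check ((!p2 -> p3) U[≤1] p3) at each j in [4,4]:
  j=4: fails
No position in the window satisfies it → formula fails.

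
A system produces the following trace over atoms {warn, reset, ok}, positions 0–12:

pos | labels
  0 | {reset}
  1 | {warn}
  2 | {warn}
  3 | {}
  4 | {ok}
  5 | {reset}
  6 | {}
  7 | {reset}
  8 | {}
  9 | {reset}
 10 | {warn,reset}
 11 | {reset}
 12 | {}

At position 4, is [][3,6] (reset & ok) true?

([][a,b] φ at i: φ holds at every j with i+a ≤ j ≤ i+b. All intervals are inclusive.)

Does not hold

Check (reset & ok) at every j in [7,10]:
  j=7: false
  j=8: false
  j=9: false
  j=10: false
Fails at j=7 → formula fails.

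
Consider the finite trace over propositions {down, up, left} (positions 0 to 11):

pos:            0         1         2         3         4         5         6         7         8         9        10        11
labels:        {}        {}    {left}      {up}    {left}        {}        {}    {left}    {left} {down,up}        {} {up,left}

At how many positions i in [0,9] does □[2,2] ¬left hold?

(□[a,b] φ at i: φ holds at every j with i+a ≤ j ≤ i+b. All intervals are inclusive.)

5

Evaluate at each i in [0,9]:
  i=0: ✗ (fails at j=2)
  i=1: ✓ (all of [3,3])
  i=2: ✗ (fails at j=4)
  i=3: ✓ (all of [5,5])
  i=4: ✓ (all of [6,6])
  i=5: ✗ (fails at j=7)
  i=6: ✗ (fails at j=8)
  i=7: ✓ (all of [9,9])
  i=8: ✓ (all of [10,10])
  i=9: ✗ (fails at j=11)
Positions where it holds: {1, 3, 4, 7, 8} → 5.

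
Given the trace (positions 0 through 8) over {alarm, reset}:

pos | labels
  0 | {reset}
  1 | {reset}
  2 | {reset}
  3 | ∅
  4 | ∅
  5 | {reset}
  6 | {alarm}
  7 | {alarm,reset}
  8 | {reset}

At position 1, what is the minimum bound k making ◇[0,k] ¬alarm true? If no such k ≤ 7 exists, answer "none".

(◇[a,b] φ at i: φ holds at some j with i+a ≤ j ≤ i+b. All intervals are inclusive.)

Scan j = 1,2,… for ¬alarm:
  j=1: holds
First hit at j=1, so smallest k = 1-1 = 0.

0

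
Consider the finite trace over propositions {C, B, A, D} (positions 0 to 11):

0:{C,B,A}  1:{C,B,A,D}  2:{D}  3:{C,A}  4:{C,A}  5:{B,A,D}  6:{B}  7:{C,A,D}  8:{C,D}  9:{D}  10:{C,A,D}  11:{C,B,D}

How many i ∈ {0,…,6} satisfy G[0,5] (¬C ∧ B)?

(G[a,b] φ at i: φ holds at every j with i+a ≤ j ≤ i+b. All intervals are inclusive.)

0

Evaluate at each i in [0,6]:
  i=0: ✗ (fails at j=0)
  i=1: ✗ (fails at j=1)
  i=2: ✗ (fails at j=2)
  i=3: ✗ (fails at j=3)
  i=4: ✗ (fails at j=4)
  i=5: ✗ (fails at j=7)
  i=6: ✗ (fails at j=7)
Positions where it holds: {} → 0.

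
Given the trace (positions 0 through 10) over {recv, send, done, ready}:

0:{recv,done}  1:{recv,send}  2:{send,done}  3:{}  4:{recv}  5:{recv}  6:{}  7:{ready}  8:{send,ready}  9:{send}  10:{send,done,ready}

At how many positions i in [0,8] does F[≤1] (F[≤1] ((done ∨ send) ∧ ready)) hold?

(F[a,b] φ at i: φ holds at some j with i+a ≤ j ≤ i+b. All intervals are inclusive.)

Evaluate at each i in [0,8]:
  i=0: ✗ (none in [0,1])
  i=1: ✗ (none in [1,2])
  i=2: ✗ (none in [2,3])
  i=3: ✗ (none in [3,4])
  i=4: ✗ (none in [4,5])
  i=5: ✗ (none in [5,6])
  i=6: ✓ (witness j=7)
  i=7: ✓ (witness j=7)
  i=8: ✓ (witness j=8)
Positions where it holds: {6, 7, 8} → 3.

3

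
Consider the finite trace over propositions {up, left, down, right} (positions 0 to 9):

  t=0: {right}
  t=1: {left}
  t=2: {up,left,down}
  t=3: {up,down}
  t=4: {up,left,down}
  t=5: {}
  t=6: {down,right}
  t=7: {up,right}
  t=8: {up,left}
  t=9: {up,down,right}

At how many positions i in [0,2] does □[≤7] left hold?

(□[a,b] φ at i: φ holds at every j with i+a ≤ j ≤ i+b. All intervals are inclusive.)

0

Evaluate at each i in [0,2]:
  i=0: ✗ (fails at j=0)
  i=1: ✗ (fails at j=3)
  i=2: ✗ (fails at j=3)
Positions where it holds: {} → 0.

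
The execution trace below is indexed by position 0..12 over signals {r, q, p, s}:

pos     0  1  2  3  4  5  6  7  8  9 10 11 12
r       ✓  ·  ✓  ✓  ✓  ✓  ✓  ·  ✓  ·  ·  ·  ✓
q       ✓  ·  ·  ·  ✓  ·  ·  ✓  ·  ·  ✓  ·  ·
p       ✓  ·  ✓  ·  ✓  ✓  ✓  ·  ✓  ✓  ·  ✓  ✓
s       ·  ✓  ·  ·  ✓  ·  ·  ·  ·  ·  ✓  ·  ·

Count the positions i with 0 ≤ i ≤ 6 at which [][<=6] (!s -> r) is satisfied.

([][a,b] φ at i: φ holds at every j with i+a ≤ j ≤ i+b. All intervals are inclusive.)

1

Evaluate at each i in [0,6]:
  i=0: ✓ (all of [0,6])
  i=1: ✗ (fails at j=7)
  i=2: ✗ (fails at j=7)
  i=3: ✗ (fails at j=7)
  i=4: ✗ (fails at j=7)
  i=5: ✗ (fails at j=7)
  i=6: ✗ (fails at j=7)
Positions where it holds: {0} → 1.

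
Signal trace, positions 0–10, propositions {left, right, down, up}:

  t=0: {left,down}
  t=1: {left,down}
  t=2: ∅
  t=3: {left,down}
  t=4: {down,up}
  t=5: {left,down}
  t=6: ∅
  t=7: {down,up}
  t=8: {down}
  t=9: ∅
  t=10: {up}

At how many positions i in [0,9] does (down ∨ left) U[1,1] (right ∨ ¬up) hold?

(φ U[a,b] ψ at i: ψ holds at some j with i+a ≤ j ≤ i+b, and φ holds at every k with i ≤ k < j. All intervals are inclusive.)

Evaluate at each i in [0,9]:
  i=0: ✓ (rhs at j=1; lhs holds on [0,0])
  i=1: ✓ (rhs at j=2; lhs holds on [1,1])
  i=2: ✗ (lhs fails at k=2 before rhs at j=3)
  i=3: ✗ (no rhs in [4,4])
  i=4: ✓ (rhs at j=5; lhs holds on [4,4])
  i=5: ✓ (rhs at j=6; lhs holds on [5,5])
  i=6: ✗ (no rhs in [7,7])
  i=7: ✓ (rhs at j=8; lhs holds on [7,7])
  i=8: ✓ (rhs at j=9; lhs holds on [8,8])
  i=9: ✗ (no rhs in [10,10])
Positions where it holds: {0, 1, 4, 5, 7, 8} → 6.

6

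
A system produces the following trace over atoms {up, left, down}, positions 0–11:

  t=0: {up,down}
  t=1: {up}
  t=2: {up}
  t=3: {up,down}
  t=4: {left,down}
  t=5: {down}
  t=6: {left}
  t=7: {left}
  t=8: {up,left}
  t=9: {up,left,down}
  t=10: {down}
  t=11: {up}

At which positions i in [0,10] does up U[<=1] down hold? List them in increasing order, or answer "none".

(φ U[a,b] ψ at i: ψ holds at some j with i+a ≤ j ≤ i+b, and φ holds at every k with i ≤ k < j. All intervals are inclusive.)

0, 2, 3, 4, 5, 8, 9, 10

Evaluate at each i in [0,10]:
  i=0: ✓ (rhs at j=0)
  i=1: ✗ (no rhs in [1,2])
  i=2: ✓ (rhs at j=3; lhs holds on [2,2])
  i=3: ✓ (rhs at j=3)
  i=4: ✓ (rhs at j=4)
  i=5: ✓ (rhs at j=5)
  i=6: ✗ (no rhs in [6,7])
  i=7: ✗ (no rhs in [7,8])
  i=8: ✓ (rhs at j=9; lhs holds on [8,8])
  i=9: ✓ (rhs at j=9)
  i=10: ✓ (rhs at j=10)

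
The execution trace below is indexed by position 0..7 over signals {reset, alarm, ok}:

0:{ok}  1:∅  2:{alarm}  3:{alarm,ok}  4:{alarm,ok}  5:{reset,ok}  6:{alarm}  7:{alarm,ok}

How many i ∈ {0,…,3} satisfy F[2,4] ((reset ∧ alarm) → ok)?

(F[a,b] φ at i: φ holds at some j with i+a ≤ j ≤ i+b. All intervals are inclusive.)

4

Evaluate at each i in [0,3]:
  i=0: ✓ (witness j=2)
  i=1: ✓ (witness j=3)
  i=2: ✓ (witness j=4)
  i=3: ✓ (witness j=5)
Positions where it holds: {0, 1, 2, 3} → 4.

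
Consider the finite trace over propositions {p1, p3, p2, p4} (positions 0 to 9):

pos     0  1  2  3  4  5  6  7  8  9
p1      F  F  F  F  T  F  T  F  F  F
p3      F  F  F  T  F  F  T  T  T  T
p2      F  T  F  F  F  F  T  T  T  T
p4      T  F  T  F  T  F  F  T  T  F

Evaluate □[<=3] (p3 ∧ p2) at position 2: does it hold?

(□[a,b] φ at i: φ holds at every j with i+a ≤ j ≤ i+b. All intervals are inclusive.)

Check (p3 ∧ p2) at every j in [2,5]:
  j=2: false
  j=3: false
  j=4: false
  j=5: false
Fails at j=2 → formula fails.

No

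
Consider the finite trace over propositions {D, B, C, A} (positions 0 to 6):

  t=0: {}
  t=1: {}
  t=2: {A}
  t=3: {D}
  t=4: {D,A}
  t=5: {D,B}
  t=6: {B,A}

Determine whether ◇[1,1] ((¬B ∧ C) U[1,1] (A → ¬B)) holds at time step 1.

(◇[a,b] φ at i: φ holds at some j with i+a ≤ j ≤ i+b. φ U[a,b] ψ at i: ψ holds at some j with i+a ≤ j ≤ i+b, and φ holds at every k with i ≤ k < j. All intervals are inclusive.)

Does not hold

Check ((¬B ∧ C) U[1,1] (A → ¬B)) at each j in [2,2]:
  j=2: fails
No position in the window satisfies it → formula fails.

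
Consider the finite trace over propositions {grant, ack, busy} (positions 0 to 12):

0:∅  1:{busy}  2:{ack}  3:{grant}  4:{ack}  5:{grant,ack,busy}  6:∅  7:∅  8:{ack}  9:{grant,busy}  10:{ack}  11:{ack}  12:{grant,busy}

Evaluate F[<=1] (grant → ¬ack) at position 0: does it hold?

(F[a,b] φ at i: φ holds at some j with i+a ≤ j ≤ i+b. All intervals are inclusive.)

Yes

Check (grant → ¬ack) at each j in [0,1]:
  j=0: true
  j=1: true
Found at j=0 → formula holds.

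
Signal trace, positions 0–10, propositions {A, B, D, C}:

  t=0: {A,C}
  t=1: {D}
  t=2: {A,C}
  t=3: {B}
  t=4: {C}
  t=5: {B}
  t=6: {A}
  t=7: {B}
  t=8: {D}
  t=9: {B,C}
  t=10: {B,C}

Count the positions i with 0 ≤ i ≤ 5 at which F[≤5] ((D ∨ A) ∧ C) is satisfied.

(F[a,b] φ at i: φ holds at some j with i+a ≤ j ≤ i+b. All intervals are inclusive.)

Evaluate at each i in [0,5]:
  i=0: ✓ (witness j=0)
  i=1: ✓ (witness j=2)
  i=2: ✓ (witness j=2)
  i=3: ✗ (none in [3,8])
  i=4: ✗ (none in [4,9])
  i=5: ✗ (none in [5,10])
Positions where it holds: {0, 1, 2} → 3.

3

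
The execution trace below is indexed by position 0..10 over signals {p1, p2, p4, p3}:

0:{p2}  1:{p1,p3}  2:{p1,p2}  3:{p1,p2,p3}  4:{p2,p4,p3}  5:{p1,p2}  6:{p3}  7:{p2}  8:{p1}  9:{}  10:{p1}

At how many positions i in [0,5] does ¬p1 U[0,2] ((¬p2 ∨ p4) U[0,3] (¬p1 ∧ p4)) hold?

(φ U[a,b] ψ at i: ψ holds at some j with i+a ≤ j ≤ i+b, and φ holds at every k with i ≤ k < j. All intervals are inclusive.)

1

Evaluate at each i in [0,5]:
  i=0: ✗ (no rhs in [0,2])
  i=1: ✗ (no rhs in [1,3])
  i=2: ✗ (lhs fails at k=2 before rhs at j=4)
  i=3: ✗ (lhs fails at k=3 before rhs at j=4)
  i=4: ✓ (rhs at j=4)
  i=5: ✗ (no rhs in [5,7])
Positions where it holds: {4} → 1.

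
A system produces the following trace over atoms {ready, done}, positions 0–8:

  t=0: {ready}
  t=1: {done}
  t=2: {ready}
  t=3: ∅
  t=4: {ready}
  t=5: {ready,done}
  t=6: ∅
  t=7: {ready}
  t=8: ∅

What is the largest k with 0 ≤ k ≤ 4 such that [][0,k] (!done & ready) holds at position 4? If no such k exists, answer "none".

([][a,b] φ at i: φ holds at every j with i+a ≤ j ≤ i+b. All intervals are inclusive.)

(!done & ready) must hold from j=4 onward; find where it first fails.
  j=4: holds
  j=5: fails
Holds on [4,4], so largest k = 0.

0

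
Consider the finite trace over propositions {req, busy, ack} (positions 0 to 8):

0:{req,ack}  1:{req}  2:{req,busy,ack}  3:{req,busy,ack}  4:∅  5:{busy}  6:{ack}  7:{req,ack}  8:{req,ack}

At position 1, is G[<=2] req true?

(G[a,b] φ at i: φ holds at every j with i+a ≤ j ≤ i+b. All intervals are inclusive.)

Check req at every j in [1,3]:
  j=1: true
  j=2: true
  j=3: true
All positions satisfy it → formula holds.

True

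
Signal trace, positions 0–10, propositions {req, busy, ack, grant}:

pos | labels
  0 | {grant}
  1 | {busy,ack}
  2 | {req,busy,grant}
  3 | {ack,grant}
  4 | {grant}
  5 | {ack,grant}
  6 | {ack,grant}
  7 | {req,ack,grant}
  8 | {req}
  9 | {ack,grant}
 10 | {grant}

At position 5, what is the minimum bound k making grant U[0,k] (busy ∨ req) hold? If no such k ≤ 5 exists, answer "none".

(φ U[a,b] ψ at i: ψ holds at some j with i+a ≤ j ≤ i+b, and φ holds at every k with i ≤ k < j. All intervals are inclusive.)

Need earliest j ≥ 5 with (busy ∨ req), and grant at every k in [5,j-1].
  j=5: rhs fails.
  j=6: rhs fails.
  j=7: rhs holds; lhs holds on [5,6]. k = 2.

2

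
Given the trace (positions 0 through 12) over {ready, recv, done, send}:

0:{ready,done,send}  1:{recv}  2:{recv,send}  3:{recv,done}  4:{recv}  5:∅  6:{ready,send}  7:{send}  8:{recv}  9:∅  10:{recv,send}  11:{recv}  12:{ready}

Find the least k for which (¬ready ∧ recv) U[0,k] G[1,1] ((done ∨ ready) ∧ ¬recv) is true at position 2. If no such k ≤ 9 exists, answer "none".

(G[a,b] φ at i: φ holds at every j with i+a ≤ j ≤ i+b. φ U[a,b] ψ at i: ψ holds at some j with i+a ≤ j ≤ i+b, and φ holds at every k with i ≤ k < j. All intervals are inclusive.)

Need earliest j ≥ 2 with G[1,1] ((done ∨ ready) ∧ ¬recv), and (¬ready ∧ recv) at every k in [2,j-1].
  j=2: rhs fails.
  j=3: rhs fails.
  j=4: rhs fails.
  j=5: rhs holds; lhs holds on [2,4]. k = 3.

3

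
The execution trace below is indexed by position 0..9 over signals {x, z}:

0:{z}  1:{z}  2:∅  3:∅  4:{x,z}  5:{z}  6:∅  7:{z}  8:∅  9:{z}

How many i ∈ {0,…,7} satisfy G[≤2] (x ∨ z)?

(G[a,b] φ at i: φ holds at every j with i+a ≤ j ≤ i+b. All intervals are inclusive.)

Evaluate at each i in [0,7]:
  i=0: ✗ (fails at j=2)
  i=1: ✗ (fails at j=2)
  i=2: ✗ (fails at j=2)
  i=3: ✗ (fails at j=3)
  i=4: ✗ (fails at j=6)
  i=5: ✗ (fails at j=6)
  i=6: ✗ (fails at j=6)
  i=7: ✗ (fails at j=8)
Positions where it holds: {} → 0.

0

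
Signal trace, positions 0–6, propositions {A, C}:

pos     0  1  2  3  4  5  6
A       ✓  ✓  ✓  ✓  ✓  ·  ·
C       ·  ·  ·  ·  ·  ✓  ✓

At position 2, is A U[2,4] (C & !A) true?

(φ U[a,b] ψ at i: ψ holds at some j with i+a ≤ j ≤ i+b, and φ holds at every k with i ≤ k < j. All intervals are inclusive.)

Need some j in [4,6] with (C & !A), and A at every k in [2,j-1].
  j=4: (C & !A) false.
  j=5: (C & !A) holds; A holds at every k in [2,4] → satisfied.

True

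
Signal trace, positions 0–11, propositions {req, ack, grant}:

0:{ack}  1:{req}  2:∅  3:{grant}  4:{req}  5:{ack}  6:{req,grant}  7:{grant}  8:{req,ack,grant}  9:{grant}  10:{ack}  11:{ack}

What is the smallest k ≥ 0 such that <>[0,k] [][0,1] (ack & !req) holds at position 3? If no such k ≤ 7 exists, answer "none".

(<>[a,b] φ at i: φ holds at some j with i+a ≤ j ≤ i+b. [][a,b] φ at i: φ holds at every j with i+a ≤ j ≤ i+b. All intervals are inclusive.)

Scan j = 3,4,… for [][0,1] (ack & !req):
  j=3: fails
  j=4: fails
  j=5: fails
  j=6: fails
  j=7: fails
  j=8: fails
  j=9: fails
  j=10: holds
First hit at j=10, so smallest k = 10-3 = 7.

7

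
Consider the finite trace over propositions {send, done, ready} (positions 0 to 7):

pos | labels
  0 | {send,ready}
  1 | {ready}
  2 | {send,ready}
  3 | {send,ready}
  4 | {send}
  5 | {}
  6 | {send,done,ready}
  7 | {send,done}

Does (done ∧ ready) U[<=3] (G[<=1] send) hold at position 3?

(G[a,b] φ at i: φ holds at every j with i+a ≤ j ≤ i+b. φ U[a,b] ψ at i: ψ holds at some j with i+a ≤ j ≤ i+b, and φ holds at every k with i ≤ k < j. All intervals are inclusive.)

Need some j in [3,6] with G[<=1] send, and (done ∧ ready) at every k in [3,j-1].
  j=3: G[<=1] send holds; no prefix to check → satisfied.

Yes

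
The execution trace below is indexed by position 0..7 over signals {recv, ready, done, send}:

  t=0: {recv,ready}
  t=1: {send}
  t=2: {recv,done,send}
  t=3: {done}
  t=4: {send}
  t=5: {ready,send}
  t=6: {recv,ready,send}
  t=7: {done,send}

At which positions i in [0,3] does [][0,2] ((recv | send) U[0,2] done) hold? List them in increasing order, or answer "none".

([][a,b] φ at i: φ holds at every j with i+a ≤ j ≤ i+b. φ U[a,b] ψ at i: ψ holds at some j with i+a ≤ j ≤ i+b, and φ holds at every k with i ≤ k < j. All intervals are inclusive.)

0, 1

Evaluate at each i in [0,3]:
  i=0: ✓ (all of [0,2])
  i=1: ✓ (all of [1,3])
  i=2: ✗ (fails at j=4)
  i=3: ✗ (fails at j=4)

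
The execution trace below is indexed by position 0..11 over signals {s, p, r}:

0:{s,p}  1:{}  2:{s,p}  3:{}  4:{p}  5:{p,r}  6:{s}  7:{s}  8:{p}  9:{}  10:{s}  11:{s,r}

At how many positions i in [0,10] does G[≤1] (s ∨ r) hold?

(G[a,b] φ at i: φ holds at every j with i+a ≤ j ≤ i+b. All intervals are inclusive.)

3

Evaluate at each i in [0,10]:
  i=0: ✗ (fails at j=1)
  i=1: ✗ (fails at j=1)
  i=2: ✗ (fails at j=3)
  i=3: ✗ (fails at j=3)
  i=4: ✗ (fails at j=4)
  i=5: ✓ (all of [5,6])
  i=6: ✓ (all of [6,7])
  i=7: ✗ (fails at j=8)
  i=8: ✗ (fails at j=8)
  i=9: ✗ (fails at j=9)
  i=10: ✓ (all of [10,11])
Positions where it holds: {5, 6, 10} → 3.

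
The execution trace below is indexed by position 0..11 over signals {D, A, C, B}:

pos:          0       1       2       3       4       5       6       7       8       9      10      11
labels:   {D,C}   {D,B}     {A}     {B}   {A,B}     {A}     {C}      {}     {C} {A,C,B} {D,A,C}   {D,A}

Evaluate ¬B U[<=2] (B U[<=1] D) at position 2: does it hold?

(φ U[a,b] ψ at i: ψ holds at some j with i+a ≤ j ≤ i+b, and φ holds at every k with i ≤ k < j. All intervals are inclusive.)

Need some j in [2,4] with (B U[<=1] D), and ¬B at every k in [2,j-1].
  j=2: (B U[<=1] D) — fails.
  j=3: (B U[<=1] D) — fails.
  j=4: (B U[<=1] D) — fails.
No j in the window works → until fails.

No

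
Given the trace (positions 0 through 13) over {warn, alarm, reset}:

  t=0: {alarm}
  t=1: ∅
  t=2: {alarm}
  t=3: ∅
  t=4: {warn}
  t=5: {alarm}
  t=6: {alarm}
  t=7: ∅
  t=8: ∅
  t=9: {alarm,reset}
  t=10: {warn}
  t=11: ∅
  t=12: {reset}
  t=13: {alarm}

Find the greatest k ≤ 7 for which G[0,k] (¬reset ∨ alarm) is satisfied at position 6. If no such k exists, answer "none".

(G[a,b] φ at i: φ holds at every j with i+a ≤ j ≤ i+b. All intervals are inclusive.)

5

(¬reset ∨ alarm) must hold from j=6 onward; find where it first fails.
  j=6: holds
  j=7: holds
  j=8: holds
  j=9: holds
  j=10: holds
  j=11: holds
  j=12: fails
Holds on [6,11], so largest k = 5.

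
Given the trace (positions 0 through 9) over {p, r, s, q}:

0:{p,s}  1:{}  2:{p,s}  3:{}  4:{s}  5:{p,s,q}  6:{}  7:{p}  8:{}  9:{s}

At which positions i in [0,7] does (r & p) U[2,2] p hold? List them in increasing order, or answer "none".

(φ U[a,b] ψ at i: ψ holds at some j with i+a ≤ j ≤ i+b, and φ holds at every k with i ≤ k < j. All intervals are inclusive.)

Evaluate at each i in [0,7]:
  i=0: ✗ (lhs fails at k=0 before rhs at j=2)
  i=1: ✗ (no rhs in [3,3])
  i=2: ✗ (no rhs in [4,4])
  i=3: ✗ (lhs fails at k=3 before rhs at j=5)
  i=4: ✗ (no rhs in [6,6])
  i=5: ✗ (lhs fails at k=5 before rhs at j=7)
  i=6: ✗ (no rhs in [8,8])
  i=7: ✗ (no rhs in [9,9])

none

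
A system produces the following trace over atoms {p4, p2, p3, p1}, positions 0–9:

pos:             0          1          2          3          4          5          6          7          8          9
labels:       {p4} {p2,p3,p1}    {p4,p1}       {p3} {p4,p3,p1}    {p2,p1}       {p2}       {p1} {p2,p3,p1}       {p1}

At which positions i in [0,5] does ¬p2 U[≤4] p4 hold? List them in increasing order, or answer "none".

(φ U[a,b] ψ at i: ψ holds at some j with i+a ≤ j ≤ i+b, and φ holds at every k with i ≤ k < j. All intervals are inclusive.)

Evaluate at each i in [0,5]:
  i=0: ✓ (rhs at j=0)
  i=1: ✗ (lhs fails at k=1 before rhs at j=2)
  i=2: ✓ (rhs at j=2)
  i=3: ✓ (rhs at j=4; lhs holds on [3,3])
  i=4: ✓ (rhs at j=4)
  i=5: ✗ (no rhs in [5,9])

0, 2, 3, 4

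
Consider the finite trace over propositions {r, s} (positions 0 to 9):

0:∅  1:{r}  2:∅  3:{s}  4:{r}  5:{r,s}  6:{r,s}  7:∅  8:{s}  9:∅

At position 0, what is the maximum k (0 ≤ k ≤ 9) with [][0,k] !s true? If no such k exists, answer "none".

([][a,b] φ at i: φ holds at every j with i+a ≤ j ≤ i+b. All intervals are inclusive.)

!s must hold from j=0 onward; find where it first fails.
  j=0: holds
  j=1: holds
  j=2: holds
  j=3: fails
Holds on [0,2], so largest k = 2.

2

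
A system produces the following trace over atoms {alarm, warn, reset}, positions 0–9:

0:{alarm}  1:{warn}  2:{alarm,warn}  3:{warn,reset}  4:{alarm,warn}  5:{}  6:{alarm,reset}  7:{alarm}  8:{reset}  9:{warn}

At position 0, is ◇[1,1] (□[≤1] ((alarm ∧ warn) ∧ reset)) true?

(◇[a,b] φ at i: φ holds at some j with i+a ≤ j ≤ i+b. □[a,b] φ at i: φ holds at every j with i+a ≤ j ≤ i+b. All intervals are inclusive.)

Check □[≤1] ((alarm ∧ warn) ∧ reset) at each j in [1,1]:
  j=1: fails at 1
No position in the window satisfies it → formula fails.

No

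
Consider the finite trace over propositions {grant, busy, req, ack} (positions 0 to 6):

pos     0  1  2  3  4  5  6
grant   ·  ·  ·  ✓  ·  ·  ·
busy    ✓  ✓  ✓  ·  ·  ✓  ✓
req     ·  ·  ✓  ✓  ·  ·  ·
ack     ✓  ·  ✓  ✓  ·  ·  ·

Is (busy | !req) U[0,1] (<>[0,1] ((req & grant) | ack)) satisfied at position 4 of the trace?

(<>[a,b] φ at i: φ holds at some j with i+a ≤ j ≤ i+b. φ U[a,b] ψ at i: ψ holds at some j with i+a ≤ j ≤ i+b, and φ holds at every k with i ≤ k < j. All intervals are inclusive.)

Need some j in [4,5] with <>[0,1] ((req & grant) | ack), and (busy | !req) at every k in [4,j-1].
  j=4: <>[0,1] ((req & grant) | ack) — fails (none in [4,5]).
  j=5: <>[0,1] ((req & grant) | ack) — fails (none in [5,6]).
No j in the window works → until fails.

False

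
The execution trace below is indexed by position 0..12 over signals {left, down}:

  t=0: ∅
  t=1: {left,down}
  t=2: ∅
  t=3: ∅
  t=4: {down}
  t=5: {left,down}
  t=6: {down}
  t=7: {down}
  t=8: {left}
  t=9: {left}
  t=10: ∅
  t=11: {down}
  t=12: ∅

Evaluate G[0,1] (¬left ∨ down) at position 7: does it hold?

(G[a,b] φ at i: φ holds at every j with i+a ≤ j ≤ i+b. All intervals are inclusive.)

Check (¬left ∨ down) at every j in [7,8]:
  j=7: true
  j=8: false
Fails at j=8 → formula fails.

Does not hold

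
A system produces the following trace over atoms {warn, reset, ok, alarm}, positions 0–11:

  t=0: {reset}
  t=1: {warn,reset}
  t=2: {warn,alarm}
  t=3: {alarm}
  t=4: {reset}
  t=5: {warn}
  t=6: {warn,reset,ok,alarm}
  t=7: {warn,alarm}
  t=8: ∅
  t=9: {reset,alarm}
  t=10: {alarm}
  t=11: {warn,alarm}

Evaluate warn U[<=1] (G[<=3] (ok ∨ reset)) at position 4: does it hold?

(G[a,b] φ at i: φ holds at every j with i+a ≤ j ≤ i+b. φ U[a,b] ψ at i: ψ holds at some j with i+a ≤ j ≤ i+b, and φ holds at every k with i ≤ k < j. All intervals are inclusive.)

No

Need some j in [4,5] with G[<=3] (ok ∨ reset), and warn at every k in [4,j-1].
  j=4: G[<=3] (ok ∨ reset) — fails at 5.
  j=5: G[<=3] (ok ∨ reset) — fails at 5.
No j in the window works → until fails.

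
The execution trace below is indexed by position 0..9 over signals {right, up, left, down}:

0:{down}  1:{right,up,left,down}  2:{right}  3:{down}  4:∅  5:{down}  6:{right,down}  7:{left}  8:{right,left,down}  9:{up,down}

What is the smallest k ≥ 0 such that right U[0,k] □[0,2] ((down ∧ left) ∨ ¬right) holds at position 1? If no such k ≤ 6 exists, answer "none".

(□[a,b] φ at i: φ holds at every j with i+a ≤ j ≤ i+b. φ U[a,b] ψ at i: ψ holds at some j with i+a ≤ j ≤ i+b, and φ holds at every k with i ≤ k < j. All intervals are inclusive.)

2

Need earliest j ≥ 1 with □[0,2] ((down ∧ left) ∨ ¬right), and right at every k in [1,j-1].
  j=1: rhs fails.
  j=2: rhs fails.
  j=3: rhs holds; lhs holds on [1,2]. k = 2.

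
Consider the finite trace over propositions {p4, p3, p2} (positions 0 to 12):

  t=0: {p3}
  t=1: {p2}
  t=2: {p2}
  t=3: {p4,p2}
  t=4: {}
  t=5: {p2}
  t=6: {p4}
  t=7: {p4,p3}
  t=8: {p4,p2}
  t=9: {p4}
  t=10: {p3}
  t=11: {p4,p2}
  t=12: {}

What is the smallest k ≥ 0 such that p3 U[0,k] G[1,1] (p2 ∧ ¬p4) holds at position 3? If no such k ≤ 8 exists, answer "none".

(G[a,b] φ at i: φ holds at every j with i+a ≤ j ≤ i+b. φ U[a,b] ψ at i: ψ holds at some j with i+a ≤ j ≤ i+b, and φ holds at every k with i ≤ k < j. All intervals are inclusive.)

none

Need earliest j ≥ 3 with G[1,1] (p2 ∧ ¬p4), and p3 at every k in [3,j-1].
  j=3: rhs fails.
  j=4: rhs holds but lhs fails at k=3.
  j=5: rhs fails.
  j=6: rhs fails.
  j=7: rhs fails.
  j=8: rhs fails.
  j=9: rhs fails.
  j=10: rhs fails.
  j=11: rhs fails.
No witness within the range → none.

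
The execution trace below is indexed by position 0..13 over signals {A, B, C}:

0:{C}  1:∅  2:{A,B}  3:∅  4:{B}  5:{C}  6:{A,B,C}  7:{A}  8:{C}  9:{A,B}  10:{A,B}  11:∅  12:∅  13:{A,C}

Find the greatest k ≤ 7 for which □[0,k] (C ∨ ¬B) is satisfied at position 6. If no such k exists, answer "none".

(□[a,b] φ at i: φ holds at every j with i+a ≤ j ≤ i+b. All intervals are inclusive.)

(C ∨ ¬B) must hold from j=6 onward; find where it first fails.
  j=6: holds
  j=7: holds
  j=8: holds
  j=9: fails
Holds on [6,8], so largest k = 2.

2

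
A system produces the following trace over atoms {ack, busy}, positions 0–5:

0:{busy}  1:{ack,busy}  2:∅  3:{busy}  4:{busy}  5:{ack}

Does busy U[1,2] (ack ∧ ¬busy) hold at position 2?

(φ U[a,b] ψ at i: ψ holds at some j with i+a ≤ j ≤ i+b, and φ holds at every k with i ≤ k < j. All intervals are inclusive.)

False

Need some j in [3,4] with (ack ∧ ¬busy), and busy at every k in [2,j-1].
  j=3: (ack ∧ ¬busy) false.
  j=4: (ack ∧ ¬busy) false.
No j in the window works → until fails.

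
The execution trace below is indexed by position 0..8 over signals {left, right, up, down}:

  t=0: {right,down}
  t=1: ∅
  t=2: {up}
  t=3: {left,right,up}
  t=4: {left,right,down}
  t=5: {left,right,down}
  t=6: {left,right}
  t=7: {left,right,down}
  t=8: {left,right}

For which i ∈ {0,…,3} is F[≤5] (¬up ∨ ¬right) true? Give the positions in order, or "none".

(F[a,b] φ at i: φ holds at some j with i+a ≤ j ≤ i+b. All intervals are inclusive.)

0, 1, 2, 3

Evaluate at each i in [0,3]:
  i=0: ✓ (witness j=0)
  i=1: ✓ (witness j=1)
  i=2: ✓ (witness j=2)
  i=3: ✓ (witness j=4)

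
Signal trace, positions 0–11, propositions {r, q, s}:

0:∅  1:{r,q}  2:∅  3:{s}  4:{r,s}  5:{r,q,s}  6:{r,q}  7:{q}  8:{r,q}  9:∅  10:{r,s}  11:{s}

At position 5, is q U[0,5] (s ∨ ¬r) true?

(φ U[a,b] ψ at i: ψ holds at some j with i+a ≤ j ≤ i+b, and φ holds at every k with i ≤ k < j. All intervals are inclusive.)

Need some j in [5,10] with (s ∨ ¬r), and q at every k in [5,j-1].
  j=5: (s ∨ ¬r) holds; no prefix to check → satisfied.

True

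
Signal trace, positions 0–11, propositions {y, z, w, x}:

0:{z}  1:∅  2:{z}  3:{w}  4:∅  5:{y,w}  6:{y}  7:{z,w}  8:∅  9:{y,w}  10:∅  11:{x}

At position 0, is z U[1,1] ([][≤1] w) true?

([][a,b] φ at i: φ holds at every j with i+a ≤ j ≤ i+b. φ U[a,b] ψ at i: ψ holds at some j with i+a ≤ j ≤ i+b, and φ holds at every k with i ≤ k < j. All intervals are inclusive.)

No

Need some j in [1,1] with [][≤1] w, and z at every k in [0,j-1].
  j=1: [][≤1] w — fails at 1.
No j in the window works → until fails.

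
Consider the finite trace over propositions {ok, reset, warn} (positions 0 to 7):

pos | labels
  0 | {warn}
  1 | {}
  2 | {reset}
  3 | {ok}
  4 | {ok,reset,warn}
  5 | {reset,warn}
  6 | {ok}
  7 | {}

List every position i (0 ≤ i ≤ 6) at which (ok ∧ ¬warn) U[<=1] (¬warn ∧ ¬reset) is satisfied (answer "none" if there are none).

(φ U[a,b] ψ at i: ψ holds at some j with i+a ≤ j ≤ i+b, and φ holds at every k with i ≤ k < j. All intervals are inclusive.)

1, 3, 6

Evaluate at each i in [0,6]:
  i=0: ✗ (lhs fails at k=0 before rhs at j=1)
  i=1: ✓ (rhs at j=1)
  i=2: ✗ (lhs fails at k=2 before rhs at j=3)
  i=3: ✓ (rhs at j=3)
  i=4: ✗ (no rhs in [4,5])
  i=5: ✗ (lhs fails at k=5 before rhs at j=6)
  i=6: ✓ (rhs at j=6)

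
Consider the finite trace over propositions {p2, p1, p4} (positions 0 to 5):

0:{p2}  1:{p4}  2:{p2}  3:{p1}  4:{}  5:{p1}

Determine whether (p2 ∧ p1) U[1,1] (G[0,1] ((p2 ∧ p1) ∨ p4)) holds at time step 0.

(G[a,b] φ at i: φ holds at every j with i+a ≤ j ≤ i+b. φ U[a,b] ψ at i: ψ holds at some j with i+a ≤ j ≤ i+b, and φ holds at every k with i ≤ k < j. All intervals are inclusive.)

False

Need some j in [1,1] with G[0,1] ((p2 ∧ p1) ∨ p4), and (p2 ∧ p1) at every k in [0,j-1].
  j=1: G[0,1] ((p2 ∧ p1) ∨ p4) — fails at 2.
No j in the window works → until fails.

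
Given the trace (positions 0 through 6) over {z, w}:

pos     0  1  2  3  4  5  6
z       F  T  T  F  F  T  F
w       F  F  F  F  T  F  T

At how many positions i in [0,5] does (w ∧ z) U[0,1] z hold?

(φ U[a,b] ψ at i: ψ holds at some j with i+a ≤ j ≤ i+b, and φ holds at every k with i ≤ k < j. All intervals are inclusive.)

Evaluate at each i in [0,5]:
  i=0: ✗ (lhs fails at k=0 before rhs at j=1)
  i=1: ✓ (rhs at j=1)
  i=2: ✓ (rhs at j=2)
  i=3: ✗ (no rhs in [3,4])
  i=4: ✗ (lhs fails at k=4 before rhs at j=5)
  i=5: ✓ (rhs at j=5)
Positions where it holds: {1, 2, 5} → 3.

3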